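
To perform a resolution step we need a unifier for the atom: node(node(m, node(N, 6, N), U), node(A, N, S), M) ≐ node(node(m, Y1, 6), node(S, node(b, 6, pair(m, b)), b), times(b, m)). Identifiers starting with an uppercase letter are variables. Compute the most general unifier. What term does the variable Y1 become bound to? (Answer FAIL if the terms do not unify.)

node(node(b, 6, pair(m, b)), 6, node(b, 6, pair(m, b)))

Decompose node/3: node(m, node(N, 6, N), U) ≐ node(m, Y1, 6),  node(A, N, S) ≐ node(S, node(b, 6, pair(m, b)), b),  M ≐ times(b, m).
Decompose node/3: m ≐ m,  node(N, 6, N) ≐ Y1,  U ≐ 6.
Delete trivial equation m ≐ m.
Bind Y1 := node(N, 6, N); no other remaining equation mentions Y1.
Bind U := 6; no other remaining equation mentions U.
Decompose node/3: A ≐ S,  N ≐ node(b, 6, pair(m, b)),  S ≐ b.
Bind A := S; no other remaining equation mentions A.
Bind N := node(b, 6, pair(m, b)); no other remaining equation mentions N. Substituting into the earlier binding gives Y1 := node(node(b, 6, pair(m, b)), 6, node(b, 6, pair(m, b))).
Bind S := b; no other remaining equation mentions S. Substituting into the earlier binding gives A := b.
Bind M := times(b, m).
MGU = { Y1 := node(node(b, 6, pair(m, b)), 6, node(b, 6, pair(m, b))), U := 6, A := b, N := node(b, 6, pair(m, b)), S := b, M := times(b, m) }, so Y1 := node(node(b, 6, pair(m, b)), 6, node(b, 6, pair(m, b))).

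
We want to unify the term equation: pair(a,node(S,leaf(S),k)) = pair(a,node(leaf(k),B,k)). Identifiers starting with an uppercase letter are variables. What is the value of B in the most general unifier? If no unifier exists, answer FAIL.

leaf(leaf(k))

Decompose pair/2: a = a,  node(S,leaf(S),k) = node(leaf(k),B,k).
Delete trivial equation a = a.
Decompose node/3: S = leaf(k),  leaf(S) = B,  k = k.
Bind S := leaf(k); substituting into the one remaining equation that mentions S gives: leaf(leaf(k)) = B.
Bind B := leaf(leaf(k)); no other remaining equation mentions B.
Delete trivial equation k = k.
MGU = { S -> leaf(k), B -> leaf(leaf(k)) }, so B -> leaf(leaf(k)).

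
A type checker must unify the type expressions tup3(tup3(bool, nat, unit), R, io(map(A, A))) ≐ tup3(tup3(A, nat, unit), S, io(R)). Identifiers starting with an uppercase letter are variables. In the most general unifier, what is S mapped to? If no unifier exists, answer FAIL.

Decompose tup3/3: tup3(bool, nat, unit) ≐ tup3(A, nat, unit),  R ≐ S,  io(map(A, A)) ≐ io(R).
Decompose tup3/3: bool ≐ A,  nat ≐ nat,  unit ≐ unit.
Bind A := bool; substituting into the one remaining equation that mentions A gives: io(map(bool, bool)) ≐ io(R).
Delete trivial equation nat ≐ nat.
Delete trivial equation unit ≐ unit.
Bind R := S; substituting into the remaining equation gives: io(map(bool, bool)) ≐ io(S).
Decompose io/1: map(bool, bool) ≐ S.
Bind S := map(bool, bool). Substituting into the earlier binding gives R := map(bool, bool).
MGU = { A ↦ bool, R ↦ map(bool, bool), S ↦ map(bool, bool) }, so S ↦ map(bool, bool).

map(bool, bool)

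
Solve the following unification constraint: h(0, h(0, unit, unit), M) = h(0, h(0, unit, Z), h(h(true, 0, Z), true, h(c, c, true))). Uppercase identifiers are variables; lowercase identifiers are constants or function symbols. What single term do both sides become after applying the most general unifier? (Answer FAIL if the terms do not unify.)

Decompose h/3: 0 = 0,  h(0, unit, unit) = h(0, unit, Z),  M = h(h(true, 0, Z), true, h(c, c, true)).
Delete trivial equation 0 = 0.
Decompose h/3: 0 = 0,  unit = unit,  unit = Z.
Delete trivial equation 0 = 0.
Delete trivial equation unit = unit.
Bind Z := unit; substituting into the remaining equation gives: M = h(h(true, 0, unit), true, h(c, c, true)).
Bind M := h(h(true, 0, unit), true, h(c, c, true)).
Applying the MGU to either side gives h(0, h(0, unit, unit), h(h(true, 0, unit), true, h(c, c, true))).

h(0, h(0, unit, unit), h(h(true, 0, unit), true, h(c, c, true)))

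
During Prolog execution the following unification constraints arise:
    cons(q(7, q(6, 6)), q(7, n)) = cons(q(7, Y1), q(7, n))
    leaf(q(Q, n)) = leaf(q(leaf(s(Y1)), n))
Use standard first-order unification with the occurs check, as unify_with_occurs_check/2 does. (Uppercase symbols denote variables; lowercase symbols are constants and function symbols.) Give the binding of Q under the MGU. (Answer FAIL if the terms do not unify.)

Decompose cons/2: q(7, q(6, 6)) = q(7, Y1),  q(7, n) = q(7, n).
Decompose q/2: 7 = 7,  q(6, 6) = Y1.
Delete trivial equation 7 = 7.
Bind Y1 := q(6, 6); substituting into the one remaining equation that mentions Y1 gives: leaf(q(Q, n)) = leaf(q(leaf(s(q(6, 6))), n)).
Delete trivial equation q(7, n) = q(7, n).
Decompose leaf/1: q(Q, n) = q(leaf(s(q(6, 6))), n).
Decompose q/2: Q = leaf(s(q(6, 6))),  n = n.
Bind Q := leaf(s(q(6, 6))); no other remaining equation mentions Q.
Delete trivial equation n = n.
MGU = { Y1 ↦ q(6, 6), Q ↦ leaf(s(q(6, 6))) }, so Q ↦ leaf(s(q(6, 6))).

leaf(s(q(6, 6)))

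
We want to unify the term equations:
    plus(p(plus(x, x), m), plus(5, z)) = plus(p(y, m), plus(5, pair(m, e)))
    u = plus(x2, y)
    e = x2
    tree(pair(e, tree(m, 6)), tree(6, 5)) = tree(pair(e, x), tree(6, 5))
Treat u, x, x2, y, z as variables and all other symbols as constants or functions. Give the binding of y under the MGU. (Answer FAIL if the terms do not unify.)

plus(tree(m, 6), tree(m, 6))

Decompose plus/2: p(plus(x, x), m) = p(y, m),  plus(5, z) = plus(5, pair(m, e)).
Decompose p/2: plus(x, x) = y,  m = m.
Bind y := plus(x, x); substituting into the one remaining equation that mentions y gives: u = plus(x2, plus(x, x)).
Delete trivial equation m = m.
Decompose plus/2: 5 = 5,  z = pair(m, e).
Delete trivial equation 5 = 5.
Bind z := pair(m, e); no other remaining equation mentions z.
Bind u := plus(x2, plus(x, x)); no other remaining equation mentions u.
Bind x2 := e; no other remaining equation mentions x2. Substituting into the earlier binding gives u := plus(e, plus(x, x)).
Decompose tree/2: pair(e, tree(m, 6)) = pair(e, x),  tree(6, 5) = tree(6, 5).
Decompose pair/2: e = e,  tree(m, 6) = x.
Delete trivial equation e = e.
Bind x := tree(m, 6); no other remaining equation mentions x. Substituting into the earlier bindings gives y := plus(tree(m, 6), tree(m, 6)), u := plus(e, plus(tree(m, 6), tree(m, 6))).
Delete trivial equation tree(6, 5) = tree(6, 5).
MGU = { y -> plus(tree(m, 6), tree(m, 6)), z -> pair(m, e), u -> plus(e, plus(tree(m, 6), tree(m, 6))), x2 -> e, x -> tree(m, 6) }, so y -> plus(tree(m, 6), tree(m, 6)).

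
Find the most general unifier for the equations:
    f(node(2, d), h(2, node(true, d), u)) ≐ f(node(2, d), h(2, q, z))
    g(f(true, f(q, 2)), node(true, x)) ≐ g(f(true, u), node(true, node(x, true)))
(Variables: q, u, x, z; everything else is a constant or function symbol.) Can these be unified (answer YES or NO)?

Decompose f/2: node(2, d) ≐ node(2, d),  h(2, node(true, d), u) ≐ h(2, q, z).
Delete trivial equation node(2, d) ≐ node(2, d).
Decompose h/3: 2 ≐ 2,  node(true, d) ≐ q,  u ≐ z.
Delete trivial equation 2 ≐ 2.
Bind q := node(true, d); substituting into the one remaining equation that mentions q gives: g(f(true, f(node(true, d), 2)), node(true, x)) ≐ g(f(true, u), node(true, node(x, true))).
Bind u := z; substituting into the remaining equation gives: g(f(true, f(node(true, d), 2)), node(true, x)) ≐ g(f(true, z), node(true, node(x, true))).
Decompose g/2: f(true, f(node(true, d), 2)) ≐ f(true, z),  node(true, x) ≐ node(true, node(x, true)).
Decompose f/2: true ≐ true,  f(node(true, d), 2) ≐ z.
Delete trivial equation true ≐ true.
Bind z := f(node(true, d), 2); no other remaining equation mentions z. Substituting into the earlier binding gives u := f(node(true, d), 2).
Decompose node/2: true ≐ true,  x ≐ node(x, true).
Delete trivial equation true ≐ true.
Occurs check fails: x occurs in node(x, true); the equation x ≐ node(x, true) has no finite solution.

NO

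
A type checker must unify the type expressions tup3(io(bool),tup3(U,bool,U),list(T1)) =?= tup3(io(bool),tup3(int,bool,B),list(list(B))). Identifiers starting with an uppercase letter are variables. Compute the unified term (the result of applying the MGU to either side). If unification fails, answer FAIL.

tup3(io(bool),tup3(int,bool,int),list(list(int)))

Decompose tup3/3: io(bool) =?= io(bool),  tup3(U,bool,U) =?= tup3(int,bool,B),  list(T1) =?= list(list(B)).
Delete trivial equation io(bool) =?= io(bool).
Decompose tup3/3: U =?= int,  bool =?= bool,  U =?= B.
Bind U := int; substituting into the one remaining equation that mentions U gives: int =?= B.
Delete trivial equation bool =?= bool.
Bind B := int; substituting into the remaining equation gives: list(T1) =?= list(list(int)).
Decompose list/1: T1 =?= list(int).
Bind T1 := list(int).
Applying the MGU to either side gives tup3(io(bool),tup3(int,bool,int),list(list(int))).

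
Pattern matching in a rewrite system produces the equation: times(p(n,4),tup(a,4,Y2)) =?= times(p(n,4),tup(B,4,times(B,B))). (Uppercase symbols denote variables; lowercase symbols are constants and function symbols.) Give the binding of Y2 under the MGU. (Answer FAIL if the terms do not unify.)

times(a,a)

Decompose times/2: p(n,4) =?= p(n,4),  tup(a,4,Y2) =?= tup(B,4,times(B,B)).
Delete trivial equation p(n,4) =?= p(n,4).
Decompose tup/3: a =?= B,  4 =?= 4,  Y2 =?= times(B,B).
Bind B := a; substituting into the one remaining equation that mentions B gives: Y2 =?= times(a,a).
Delete trivial equation 4 =?= 4.
Bind Y2 := times(a,a).
MGU = { B -> a, Y2 -> times(a,a) }, so Y2 -> times(a,a).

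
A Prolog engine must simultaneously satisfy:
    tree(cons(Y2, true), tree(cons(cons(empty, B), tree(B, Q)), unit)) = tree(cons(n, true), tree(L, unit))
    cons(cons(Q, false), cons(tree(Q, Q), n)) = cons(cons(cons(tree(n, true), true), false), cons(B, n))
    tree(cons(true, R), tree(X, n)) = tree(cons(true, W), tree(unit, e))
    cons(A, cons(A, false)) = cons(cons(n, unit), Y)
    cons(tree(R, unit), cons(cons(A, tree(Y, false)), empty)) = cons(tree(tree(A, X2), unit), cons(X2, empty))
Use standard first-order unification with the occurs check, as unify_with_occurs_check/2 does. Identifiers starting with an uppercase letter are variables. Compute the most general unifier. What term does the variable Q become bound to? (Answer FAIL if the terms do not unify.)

Decompose tree/2: cons(Y2, true) = cons(n, true),  tree(cons(cons(empty, B), tree(B, Q)), unit) = tree(L, unit).
Decompose cons/2: Y2 = n,  true = true.
Bind Y2 := n; no other remaining equation mentions Y2.
Delete trivial equation true = true.
Decompose tree/2: cons(cons(empty, B), tree(B, Q)) = L,  unit = unit.
Bind L := cons(cons(empty, B), tree(B, Q)); no other remaining equation mentions L.
Delete trivial equation unit = unit.
Decompose cons/2: cons(Q, false) = cons(cons(tree(n, true), true), false),  cons(tree(Q, Q), n) = cons(B, n).
Decompose cons/2: Q = cons(tree(n, true), true),  false = false.
Bind Q := cons(tree(n, true), true); substituting into the one remaining equation that mentions Q gives: cons(tree(cons(tree(n, true), true), cons(tree(n, true), true)), n) = cons(B, n). Substituting into the earlier binding gives L := cons(cons(empty, B), tree(B, cons(tree(n, true), true))).
Delete trivial equation false = false.
Decompose cons/2: tree(cons(tree(n, true), true), cons(tree(n, true), true)) = B,  n = n.
Bind B := tree(cons(tree(n, true), true), cons(tree(n, true), true)); no other remaining equation mentions B. Substituting into the earlier binding gives L := cons(cons(empty, tree(cons(tree(n, true), true), cons(tree(n, true), true))), tree(tree(cons(tree(n, true), true), cons(tree(n, true), true)), cons(tree(n, true), true))).
Delete trivial equation n = n.
Decompose tree/2: cons(true, R) = cons(true, W),  tree(X, n) = tree(unit, e).
Decompose cons/2: true = true,  R = W.
Delete trivial equation true = true.
Bind R := W; substituting into the one remaining equation that mentions R gives: cons(tree(W, unit), cons(cons(A, tree(Y, false)), empty)) = cons(tree(tree(A, X2), unit), cons(X2, empty)).
Decompose tree/2: X = unit,  n = e.
Bind X := unit; no other remaining equation mentions X.
Clash: constants n and e differ; no unifier exists.

FAIL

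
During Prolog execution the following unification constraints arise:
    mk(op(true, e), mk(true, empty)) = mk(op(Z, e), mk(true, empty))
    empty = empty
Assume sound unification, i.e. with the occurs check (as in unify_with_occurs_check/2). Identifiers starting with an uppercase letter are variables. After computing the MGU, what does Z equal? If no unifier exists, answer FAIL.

Decompose mk/2: op(true, e) = op(Z, e),  mk(true, empty) = mk(true, empty).
Decompose op/2: true = Z,  e = e.
Bind Z := true; no other remaining equation mentions Z.
Delete trivial equation e = e.
Delete trivial equation mk(true, empty) = mk(true, empty).
Delete trivial equation empty = empty.
MGU = { Z ↦ true }, so Z ↦ true.

true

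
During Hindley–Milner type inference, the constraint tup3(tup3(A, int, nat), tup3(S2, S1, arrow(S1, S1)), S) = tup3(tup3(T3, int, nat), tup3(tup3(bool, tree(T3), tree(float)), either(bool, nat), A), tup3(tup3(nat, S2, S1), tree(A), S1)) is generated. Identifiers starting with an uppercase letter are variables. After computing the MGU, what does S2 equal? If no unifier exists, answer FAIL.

tup3(bool, tree(arrow(either(bool, nat), either(bool, nat))), tree(float))

Decompose tup3/3: tup3(A, int, nat) = tup3(T3, int, nat),  tup3(S2, S1, arrow(S1, S1)) = tup3(tup3(bool, tree(T3), tree(float)), either(bool, nat), A),  S = tup3(tup3(nat, S2, S1), tree(A), S1).
Decompose tup3/3: A = T3,  int = int,  nat = nat.
Bind A := T3; substituting into the 2 remaining equations that mention A gives: tup3(S2, S1, arrow(S1, S1)) = tup3(tup3(bool, tree(T3), tree(float)), either(bool, nat), T3),  S = tup3(tup3(nat, S2, S1), tree(T3), S1).
Delete trivial equation int = int.
Delete trivial equation nat = nat.
Decompose tup3/3: S2 = tup3(bool, tree(T3), tree(float)),  S1 = either(bool, nat),  arrow(S1, S1) = T3.
Bind S2 := tup3(bool, tree(T3), tree(float)); substituting into the one remaining equation that mentions S2 gives: S = tup3(tup3(nat, tup3(bool, tree(T3), tree(float)), S1), tree(T3), S1).
Bind S1 := either(bool, nat); substituting into the remaining equations gives: arrow(either(bool, nat), either(bool, nat)) = T3,  S = tup3(tup3(nat, tup3(bool, tree(T3), tree(float)), either(bool, nat)), tree(T3), either(bool, nat)).
Bind T3 := arrow(either(bool, nat), either(bool, nat)); substituting into the remaining equation gives: S = tup3(tup3(nat, tup3(bool, tree(arrow(either(bool, nat), either(bool, nat))), tree(float)), either(bool, nat)), tree(arrow(either(bool, nat), either(bool, nat))), either(bool, nat)). Substituting into the earlier bindings gives A := arrow(either(bool, nat), either(bool, nat)), S2 := tup3(bool, tree(arrow(either(bool, nat), either(bool, nat))), tree(float)).
Bind S := tup3(tup3(nat, tup3(bool, tree(arrow(either(bool, nat), either(bool, nat))), tree(float)), either(bool, nat)), tree(arrow(either(bool, nat), either(bool, nat))), either(bool, nat)).
MGU = { A := arrow(either(bool, nat), either(bool, nat)), S2 := tup3(bool, tree(arrow(either(bool, nat), either(bool, nat))), tree(float)), S1 := either(bool, nat), T3 := arrow(either(bool, nat), either(bool, nat)), S := tup3(tup3(nat, tup3(bool, tree(arrow(either(bool, nat), either(bool, nat))), tree(float)), either(bool, nat)), tree(arrow(either(bool, nat), either(bool, nat))), either(bool, nat)) }, so S2 := tup3(bool, tree(arrow(either(bool, nat), either(bool, nat))), tree(float)).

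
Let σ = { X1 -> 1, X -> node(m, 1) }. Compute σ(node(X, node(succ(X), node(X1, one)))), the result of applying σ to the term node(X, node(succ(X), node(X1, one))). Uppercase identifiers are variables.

Replace each occurrence of X1 with 1.
Replace each occurrence of X with node(m, 1).
Result: node(node(m, 1), node(succ(node(m, 1)), node(1, one))).

node(node(m, 1), node(succ(node(m, 1)), node(1, one)))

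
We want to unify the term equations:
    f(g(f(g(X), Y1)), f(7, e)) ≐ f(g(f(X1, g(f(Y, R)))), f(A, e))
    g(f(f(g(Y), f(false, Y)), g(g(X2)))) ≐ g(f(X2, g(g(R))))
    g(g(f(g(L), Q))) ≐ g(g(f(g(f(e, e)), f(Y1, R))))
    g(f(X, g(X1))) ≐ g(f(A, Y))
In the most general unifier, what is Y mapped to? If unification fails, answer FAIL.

g(g(7))

Decompose f/2: g(f(g(X), Y1)) ≐ g(f(X1, g(f(Y, R)))),  f(7, e) ≐ f(A, e).
Decompose g/1: f(g(X), Y1) ≐ f(X1, g(f(Y, R))).
Decompose f/2: g(X) ≐ X1,  Y1 ≐ g(f(Y, R)).
Bind X1 := g(X); substituting into the one remaining equation that mentions X1 gives: g(f(X, g(g(X)))) ≐ g(f(A, Y)).
Bind Y1 := g(f(Y, R)); substituting into the one remaining equation that mentions Y1 gives: g(g(f(g(L), Q))) ≐ g(g(f(g(f(e, e)), f(g(f(Y, R)), R)))).
Decompose f/2: 7 ≐ A,  e ≐ e.
Bind A := 7; substituting into the one remaining equation that mentions A gives: g(f(X, g(g(X)))) ≐ g(f(7, Y)).
Delete trivial equation e ≐ e.
Decompose g/1: f(f(g(Y), f(false, Y)), g(g(X2))) ≐ f(X2, g(g(R))).
Decompose f/2: f(g(Y), f(false, Y)) ≐ X2,  g(g(X2)) ≐ g(g(R)).
Bind X2 := f(g(Y), f(false, Y)); substituting into the one remaining equation that mentions X2 gives: g(g(f(g(Y), f(false, Y)))) ≐ g(g(R)).
Decompose g/1: g(f(g(Y), f(false, Y))) ≐ g(R).
Decompose g/1: f(g(Y), f(false, Y)) ≐ R.
Bind R := f(g(Y), f(false, Y)); substituting into the one remaining equation that mentions R gives: g(g(f(g(L), Q))) ≐ g(g(f(g(f(e, e)), f(g(f(Y, f(g(Y), f(false, Y)))), f(g(Y), f(false, Y)))))). Substituting into the earlier binding gives Y1 := g(f(Y, f(g(Y), f(false, Y)))).
Decompose g/1: g(f(g(L), Q)) ≐ g(f(g(f(e, e)), f(g(f(Y, f(g(Y), f(false, Y)))), f(g(Y), f(false, Y))))).
Decompose g/1: f(g(L), Q) ≐ f(g(f(e, e)), f(g(f(Y, f(g(Y), f(false, Y)))), f(g(Y), f(false, Y)))).
Decompose f/2: g(L) ≐ g(f(e, e)),  Q ≐ f(g(f(Y, f(g(Y), f(false, Y)))), f(g(Y), f(false, Y))).
Decompose g/1: L ≐ f(e, e).
Bind L := f(e, e); no other remaining equation mentions L.
Bind Q := f(g(f(Y, f(g(Y), f(false, Y)))), f(g(Y), f(false, Y))); no other remaining equation mentions Q.
Decompose g/1: f(X, g(g(X))) ≐ f(7, Y).
Decompose f/2: X ≐ 7,  g(g(X)) ≐ Y.
Bind X := 7; substituting into the remaining equation gives: g(g(7)) ≐ Y. Substituting into the earlier binding gives X1 := g(7).
Bind Y := g(g(7)). Substituting into the earlier bindings gives Y1 := g(f(g(g(7)), f(g(g(g(7))), f(false, g(g(7)))))), X2 := f(g(g(g(7))), f(false, g(g(7)))), R := f(g(g(g(7))), f(false, g(g(7)))), Q := f(g(f(g(g(7)), f(g(g(g(7))), f(false, g(g(7)))))), f(g(g(g(7))), f(false, g(g(7))))).
MGU = { X1 -> g(7), Y1 -> g(f(g(g(7)), f(g(g(g(7))), f(false, g(g(7)))))), A -> 7, X2 -> f(g(g(g(7))), f(false, g(g(7)))), R -> f(g(g(g(7))), f(false, g(g(7)))), L -> f(e, e), Q -> f(g(f(g(g(7)), f(g(g(g(7))), f(false, g(g(7)))))), f(g(g(g(7))), f(false, g(g(7))))), X -> 7, Y -> g(g(7)) }, so Y -> g(g(7)).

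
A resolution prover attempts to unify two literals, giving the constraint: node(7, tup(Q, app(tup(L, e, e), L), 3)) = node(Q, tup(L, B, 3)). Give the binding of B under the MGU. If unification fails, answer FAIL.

app(tup(7, e, e), 7)

Decompose node/2: 7 = Q,  tup(Q, app(tup(L, e, e), L), 3) = tup(L, B, 3).
Bind Q := 7; substituting into the remaining equation gives: tup(7, app(tup(L, e, e), L), 3) = tup(L, B, 3).
Decompose tup/3: 7 = L,  app(tup(L, e, e), L) = B,  3 = 3.
Bind L := 7; substituting into the one remaining equation that mentions L gives: app(tup(7, e, e), 7) = B.
Bind B := app(tup(7, e, e), 7); no other remaining equation mentions B.
Delete trivial equation 3 = 3.
MGU = { Q := 7, L := 7, B := app(tup(7, e, e), 7) }, so B := app(tup(7, e, e), 7).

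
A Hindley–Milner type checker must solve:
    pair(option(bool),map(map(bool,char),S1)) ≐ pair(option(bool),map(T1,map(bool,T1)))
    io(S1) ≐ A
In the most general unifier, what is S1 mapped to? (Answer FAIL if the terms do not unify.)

Decompose pair/2: option(bool) ≐ option(bool),  map(map(bool,char),S1) ≐ map(T1,map(bool,T1)).
Delete trivial equation option(bool) ≐ option(bool).
Decompose map/2: map(bool,char) ≐ T1,  S1 ≐ map(bool,T1).
Bind T1 := map(bool,char); substituting into the one remaining equation that mentions T1 gives: S1 ≐ map(bool,map(bool,char)).
Bind S1 := map(bool,map(bool,char)); substituting into the remaining equation gives: io(map(bool,map(bool,char))) ≐ A.
Bind A := io(map(bool,map(bool,char))).
MGU = { T1 ↦ map(bool,char), S1 ↦ map(bool,map(bool,char)), A ↦ io(map(bool,map(bool,char))) }, so S1 ↦ map(bool,map(bool,char)).

map(bool,map(bool,char))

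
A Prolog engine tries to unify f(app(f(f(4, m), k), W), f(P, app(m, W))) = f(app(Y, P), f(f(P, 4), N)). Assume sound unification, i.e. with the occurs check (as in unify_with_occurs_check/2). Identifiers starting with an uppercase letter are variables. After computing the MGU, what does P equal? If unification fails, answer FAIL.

FAIL

Decompose f/2: app(f(f(4, m), k), W) = app(Y, P),  f(P, app(m, W)) = f(f(P, 4), N).
Decompose app/2: f(f(4, m), k) = Y,  W = P.
Bind Y := f(f(4, m), k); no other remaining equation mentions Y.
Bind W := P; substituting into the remaining equation gives: f(P, app(m, P)) = f(f(P, 4), N).
Decompose f/2: P = f(P, 4),  app(m, P) = N.
Occurs check fails: P occurs in f(P, 4); the equation P = f(P, 4) has no finite solution.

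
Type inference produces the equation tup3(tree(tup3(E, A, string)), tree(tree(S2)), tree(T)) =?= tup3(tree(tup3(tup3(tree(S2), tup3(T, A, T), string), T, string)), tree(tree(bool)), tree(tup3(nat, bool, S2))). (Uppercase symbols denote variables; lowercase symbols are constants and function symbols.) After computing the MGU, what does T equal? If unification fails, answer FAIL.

tup3(nat, bool, bool)

Decompose tup3/3: tree(tup3(E, A, string)) =?= tree(tup3(tup3(tree(S2), tup3(T, A, T), string), T, string)),  tree(tree(S2)) =?= tree(tree(bool)),  tree(T) =?= tree(tup3(nat, bool, S2)).
Decompose tree/1: tup3(E, A, string) =?= tup3(tup3(tree(S2), tup3(T, A, T), string), T, string).
Decompose tup3/3: E =?= tup3(tree(S2), tup3(T, A, T), string),  A =?= T,  string =?= string.
Bind E := tup3(tree(S2), tup3(T, A, T), string); no other remaining equation mentions E.
Bind A := T; no other remaining equation mentions A. Substituting into the earlier binding gives E := tup3(tree(S2), tup3(T, T, T), string).
Delete trivial equation string =?= string.
Decompose tree/1: tree(S2) =?= tree(bool).
Decompose tree/1: S2 =?= bool.
Bind S2 := bool; substituting into the remaining equation gives: tree(T) =?= tree(tup3(nat, bool, bool)). Substituting into the earlier binding gives E := tup3(tree(bool), tup3(T, T, T), string).
Decompose tree/1: T =?= tup3(nat, bool, bool).
Bind T := tup3(nat, bool, bool). Substituting into the earlier bindings gives E := tup3(tree(bool), tup3(tup3(nat, bool, bool), tup3(nat, bool, bool), tup3(nat, bool, bool)), string), A := tup3(nat, bool, bool).
MGU = { E -> tup3(tree(bool), tup3(tup3(nat, bool, bool), tup3(nat, bool, bool), tup3(nat, bool, bool)), string), A -> tup3(nat, bool, bool), S2 -> bool, T -> tup3(nat, bool, bool) }, so T -> tup3(nat, bool, bool).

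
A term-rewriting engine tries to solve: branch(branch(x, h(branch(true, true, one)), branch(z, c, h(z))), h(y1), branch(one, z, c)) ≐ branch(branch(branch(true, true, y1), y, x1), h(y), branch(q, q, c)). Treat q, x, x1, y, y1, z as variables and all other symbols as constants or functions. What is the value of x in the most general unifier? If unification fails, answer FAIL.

branch(true, true, h(branch(true, true, one)))

Decompose branch/3: branch(x, h(branch(true, true, one)), branch(z, c, h(z))) ≐ branch(branch(true, true, y1), y, x1),  h(y1) ≐ h(y),  branch(one, z, c) ≐ branch(q, q, c).
Decompose branch/3: x ≐ branch(true, true, y1),  h(branch(true, true, one)) ≐ y,  branch(z, c, h(z)) ≐ x1.
Bind x := branch(true, true, y1); no other remaining equation mentions x.
Bind y := h(branch(true, true, one)); substituting into the one remaining equation that mentions y gives: h(y1) ≐ h(h(branch(true, true, one))).
Bind x1 := branch(z, c, h(z)); no other remaining equation mentions x1.
Decompose h/1: y1 ≐ h(branch(true, true, one)).
Bind y1 := h(branch(true, true, one)); no other remaining equation mentions y1. Substituting into the earlier binding gives x := branch(true, true, h(branch(true, true, one))).
Decompose branch/3: one ≐ q,  z ≐ q,  c ≐ c.
Bind q := one; substituting into the one remaining equation that mentions q gives: z ≐ one.
Bind z := one; no other remaining equation mentions z. Substituting into the earlier binding gives x1 := branch(one, c, h(one)).
Delete trivial equation c ≐ c.
MGU = { x -> branch(true, true, h(branch(true, true, one))), y -> h(branch(true, true, one)), x1 -> branch(one, c, h(one)), y1 -> h(branch(true, true, one)), q -> one, z -> one }, so x -> branch(true, true, h(branch(true, true, one))).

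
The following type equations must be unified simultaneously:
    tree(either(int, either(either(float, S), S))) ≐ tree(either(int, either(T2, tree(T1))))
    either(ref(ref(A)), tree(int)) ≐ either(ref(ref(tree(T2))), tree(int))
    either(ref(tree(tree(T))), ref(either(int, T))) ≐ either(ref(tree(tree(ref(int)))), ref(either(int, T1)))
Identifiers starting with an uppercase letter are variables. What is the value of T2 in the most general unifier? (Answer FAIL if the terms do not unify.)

either(float, tree(ref(int)))

Decompose tree/1: either(int, either(either(float, S), S)) ≐ either(int, either(T2, tree(T1))).
Decompose either/2: int ≐ int,  either(either(float, S), S) ≐ either(T2, tree(T1)).
Delete trivial equation int ≐ int.
Decompose either/2: either(float, S) ≐ T2,  S ≐ tree(T1).
Bind T2 := either(float, S); substituting into the one remaining equation that mentions T2 gives: either(ref(ref(A)), tree(int)) ≐ either(ref(ref(tree(either(float, S)))), tree(int)).
Bind S := tree(T1); substituting into the one remaining equation that mentions S gives: either(ref(ref(A)), tree(int)) ≐ either(ref(ref(tree(either(float, tree(T1))))), tree(int)). Substituting into the earlier binding gives T2 := either(float, tree(T1)).
Decompose either/2: ref(ref(A)) ≐ ref(ref(tree(either(float, tree(T1))))),  tree(int) ≐ tree(int).
Decompose ref/1: ref(A) ≐ ref(tree(either(float, tree(T1)))).
Decompose ref/1: A ≐ tree(either(float, tree(T1))).
Bind A := tree(either(float, tree(T1))); no other remaining equation mentions A.
Delete trivial equation tree(int) ≐ tree(int).
Decompose either/2: ref(tree(tree(T))) ≐ ref(tree(tree(ref(int)))),  ref(either(int, T)) ≐ ref(either(int, T1)).
Decompose ref/1: tree(tree(T)) ≐ tree(tree(ref(int))).
Decompose tree/1: tree(T) ≐ tree(ref(int)).
Decompose tree/1: T ≐ ref(int).
Bind T := ref(int); substituting into the remaining equation gives: ref(either(int, ref(int))) ≐ ref(either(int, T1)).
Decompose ref/1: either(int, ref(int)) ≐ either(int, T1).
Decompose either/2: int ≐ int,  ref(int) ≐ T1.
Delete trivial equation int ≐ int.
Bind T1 := ref(int). Substituting into the earlier bindings gives T2 := either(float, tree(ref(int))), S := tree(ref(int)), A := tree(either(float, tree(ref(int)))).
MGU = { T2 ↦ either(float, tree(ref(int))), S ↦ tree(ref(int)), A ↦ tree(either(float, tree(ref(int)))), T ↦ ref(int), T1 ↦ ref(int) }, so T2 ↦ either(float, tree(ref(int))).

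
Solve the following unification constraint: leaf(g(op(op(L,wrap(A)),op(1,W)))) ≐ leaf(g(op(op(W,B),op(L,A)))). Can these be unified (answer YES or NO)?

YES

Decompose leaf/1: g(op(op(L,wrap(A)),op(1,W))) ≐ g(op(op(W,B),op(L,A))).
Decompose g/1: op(op(L,wrap(A)),op(1,W)) ≐ op(op(W,B),op(L,A)).
Decompose op/2: op(L,wrap(A)) ≐ op(W,B),  op(1,W) ≐ op(L,A).
Decompose op/2: L ≐ W,  wrap(A) ≐ B.
Bind L := W; substituting into the one remaining equation that mentions L gives: op(1,W) ≐ op(W,A).
Bind B := wrap(A); no other remaining equation mentions B.
Decompose op/2: 1 ≐ W,  W ≐ A.
Bind W := 1; substituting into the remaining equation gives: 1 ≐ A. Substituting into the earlier binding gives L := 1.
Bind A := 1. Substituting into the earlier binding gives B := wrap(1).
No equations remain and no clash or occurs-check failure arose, so a unifier exists.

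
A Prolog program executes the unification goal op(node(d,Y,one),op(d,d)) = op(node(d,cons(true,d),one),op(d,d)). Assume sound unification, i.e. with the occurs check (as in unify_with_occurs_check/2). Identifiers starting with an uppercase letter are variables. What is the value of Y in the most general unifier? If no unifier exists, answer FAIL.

Decompose op/2: node(d,Y,one) = node(d,cons(true,d),one),  op(d,d) = op(d,d).
Decompose node/3: d = d,  Y = cons(true,d),  one = one.
Delete trivial equation d = d.
Bind Y := cons(true,d); no other remaining equation mentions Y.
Delete trivial equation one = one.
Delete trivial equation op(d,d) = op(d,d).
MGU = { Y ↦ cons(true,d) }, so Y ↦ cons(true,d).

cons(true,d)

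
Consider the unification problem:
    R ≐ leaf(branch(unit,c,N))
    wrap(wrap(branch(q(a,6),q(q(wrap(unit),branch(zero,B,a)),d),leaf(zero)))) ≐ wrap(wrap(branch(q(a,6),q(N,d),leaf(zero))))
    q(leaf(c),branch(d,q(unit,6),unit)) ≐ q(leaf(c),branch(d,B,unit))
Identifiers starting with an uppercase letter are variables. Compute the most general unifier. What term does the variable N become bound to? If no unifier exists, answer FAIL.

q(wrap(unit),branch(zero,q(unit,6),a))

Bind R := leaf(branch(unit,c,N)); no other remaining equation mentions R.
Decompose wrap/1: wrap(branch(q(a,6),q(q(wrap(unit),branch(zero,B,a)),d),leaf(zero))) ≐ wrap(branch(q(a,6),q(N,d),leaf(zero))).
Decompose wrap/1: branch(q(a,6),q(q(wrap(unit),branch(zero,B,a)),d),leaf(zero)) ≐ branch(q(a,6),q(N,d),leaf(zero)).
Decompose branch/3: q(a,6) ≐ q(a,6),  q(q(wrap(unit),branch(zero,B,a)),d) ≐ q(N,d),  leaf(zero) ≐ leaf(zero).
Delete trivial equation q(a,6) ≐ q(a,6).
Decompose q/2: q(wrap(unit),branch(zero,B,a)) ≐ N,  d ≐ d.
Bind N := q(wrap(unit),branch(zero,B,a)); no other remaining equation mentions N. Substituting into the earlier binding gives R := leaf(branch(unit,c,q(wrap(unit),branch(zero,B,a)))).
Delete trivial equation d ≐ d.
Delete trivial equation leaf(zero) ≐ leaf(zero).
Decompose q/2: leaf(c) ≐ leaf(c),  branch(d,q(unit,6),unit) ≐ branch(d,B,unit).
Delete trivial equation leaf(c) ≐ leaf(c).
Decompose branch/3: d ≐ d,  q(unit,6) ≐ B,  unit ≐ unit.
Delete trivial equation d ≐ d.
Bind B := q(unit,6); no other remaining equation mentions B. Substituting into the earlier bindings gives R := leaf(branch(unit,c,q(wrap(unit),branch(zero,q(unit,6),a)))), N := q(wrap(unit),branch(zero,q(unit,6),a)).
Delete trivial equation unit ≐ unit.
MGU = { R ↦ leaf(branch(unit,c,q(wrap(unit),branch(zero,q(unit,6),a)))), N ↦ q(wrap(unit),branch(zero,q(unit,6),a)), B ↦ q(unit,6) }, so N ↦ q(wrap(unit),branch(zero,q(unit,6),a)).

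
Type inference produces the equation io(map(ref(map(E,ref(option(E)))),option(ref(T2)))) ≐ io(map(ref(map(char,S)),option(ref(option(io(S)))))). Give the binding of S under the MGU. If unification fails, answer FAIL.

ref(option(char))

Decompose io/1: map(ref(map(E,ref(option(E)))),option(ref(T2))) ≐ map(ref(map(char,S)),option(ref(option(io(S))))).
Decompose map/2: ref(map(E,ref(option(E)))) ≐ ref(map(char,S)),  option(ref(T2)) ≐ option(ref(option(io(S)))).
Decompose ref/1: map(E,ref(option(E))) ≐ map(char,S).
Decompose map/2: E ≐ char,  ref(option(E)) ≐ S.
Bind E := char; substituting into the one remaining equation that mentions E gives: ref(option(char)) ≐ S.
Bind S := ref(option(char)); substituting into the remaining equation gives: option(ref(T2)) ≐ option(ref(option(io(ref(option(char)))))).
Decompose option/1: ref(T2) ≐ ref(option(io(ref(option(char))))).
Decompose ref/1: T2 ≐ option(io(ref(option(char)))).
Bind T2 := option(io(ref(option(char)))).
MGU = { E -> char, S -> ref(option(char)), T2 -> option(io(ref(option(char)))) }, so S -> ref(option(char)).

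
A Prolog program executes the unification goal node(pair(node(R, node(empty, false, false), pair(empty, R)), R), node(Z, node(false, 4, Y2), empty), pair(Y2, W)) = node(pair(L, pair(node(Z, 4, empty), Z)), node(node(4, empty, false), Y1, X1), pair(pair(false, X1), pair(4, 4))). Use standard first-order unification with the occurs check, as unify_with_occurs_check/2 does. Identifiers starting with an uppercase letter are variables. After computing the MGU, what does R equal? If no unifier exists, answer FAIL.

Decompose node/3: pair(node(R, node(empty, false, false), pair(empty, R)), R) = pair(L, pair(node(Z, 4, empty), Z)),  node(Z, node(false, 4, Y2), empty) = node(node(4, empty, false), Y1, X1),  pair(Y2, W) = pair(pair(false, X1), pair(4, 4)).
Decompose pair/2: node(R, node(empty, false, false), pair(empty, R)) = L,  R = pair(node(Z, 4, empty), Z).
Bind L := node(R, node(empty, false, false), pair(empty, R)); no other remaining equation mentions L.
Bind R := pair(node(Z, 4, empty), Z); no other remaining equation mentions R. Substituting into the earlier binding gives L := node(pair(node(Z, 4, empty), Z), node(empty, false, false), pair(empty, pair(node(Z, 4, empty), Z))).
Decompose node/3: Z = node(4, empty, false),  node(false, 4, Y2) = Y1,  empty = X1.
Bind Z := node(4, empty, false); no other remaining equation mentions Z. Substituting into the earlier bindings gives L := node(pair(node(node(4, empty, false), 4, empty), node(4, empty, false)), node(empty, false, false), pair(empty, pair(node(node(4, empty, false), 4, empty), node(4, empty, false)))), R := pair(node(node(4, empty, false), 4, empty), node(4, empty, false)).
Bind Y1 := node(false, 4, Y2); no other remaining equation mentions Y1.
Bind X1 := empty; substituting into the remaining equation gives: pair(Y2, W) = pair(pair(false, empty), pair(4, 4)).
Decompose pair/2: Y2 = pair(false, empty),  W = pair(4, 4).
Bind Y2 := pair(false, empty); no other remaining equation mentions Y2. Substituting into the earlier binding gives Y1 := node(false, 4, pair(false, empty)).
Bind W := pair(4, 4).
MGU = { L ↦ node(pair(node(node(4, empty, false), 4, empty), node(4, empty, false)), node(empty, false, false), pair(empty, pair(node(node(4, empty, false), 4, empty), node(4, empty, false)))), R ↦ pair(node(node(4, empty, false), 4, empty), node(4, empty, false)), Z ↦ node(4, empty, false), Y1 ↦ node(false, 4, pair(false, empty)), X1 ↦ empty, Y2 ↦ pair(false, empty), W ↦ pair(4, 4) }, so R ↦ pair(node(node(4, empty, false), 4, empty), node(4, empty, false)).

pair(node(node(4, empty, false), 4, empty), node(4, empty, false))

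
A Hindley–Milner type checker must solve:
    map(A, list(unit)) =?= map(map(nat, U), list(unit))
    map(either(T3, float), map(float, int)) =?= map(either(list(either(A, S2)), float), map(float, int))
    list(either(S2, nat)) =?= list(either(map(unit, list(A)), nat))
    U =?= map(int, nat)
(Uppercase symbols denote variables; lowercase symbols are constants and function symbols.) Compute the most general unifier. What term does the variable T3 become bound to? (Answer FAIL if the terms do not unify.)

list(either(map(nat, map(int, nat)), map(unit, list(map(nat, map(int, nat))))))

Decompose map/2: A =?= map(nat, U),  list(unit) =?= list(unit).
Bind A := map(nat, U); substituting into the 2 remaining equations that mention A gives: map(either(T3, float), map(float, int)) =?= map(either(list(either(map(nat, U), S2)), float), map(float, int)),  list(either(S2, nat)) =?= list(either(map(unit, list(map(nat, U))), nat)).
Delete trivial equation list(unit) =?= list(unit).
Decompose map/2: either(T3, float) =?= either(list(either(map(nat, U), S2)), float),  map(float, int) =?= map(float, int).
Decompose either/2: T3 =?= list(either(map(nat, U), S2)),  float =?= float.
Bind T3 := list(either(map(nat, U), S2)); no other remaining equation mentions T3.
Delete trivial equation float =?= float.
Delete trivial equation map(float, int) =?= map(float, int).
Decompose list/1: either(S2, nat) =?= either(map(unit, list(map(nat, U))), nat).
Decompose either/2: S2 =?= map(unit, list(map(nat, U))),  nat =?= nat.
Bind S2 := map(unit, list(map(nat, U))); no other remaining equation mentions S2. Substituting into the earlier binding gives T3 := list(either(map(nat, U), map(unit, list(map(nat, U))))).
Delete trivial equation nat =?= nat.
Bind U := map(int, nat). Substituting into the earlier bindings gives A := map(nat, map(int, nat)), T3 := list(either(map(nat, map(int, nat)), map(unit, list(map(nat, map(int, nat)))))), S2 := map(unit, list(map(nat, map(int, nat)))).
MGU = { A := map(nat, map(int, nat)), T3 := list(either(map(nat, map(int, nat)), map(unit, list(map(nat, map(int, nat)))))), S2 := map(unit, list(map(nat, map(int, nat)))), U := map(int, nat) }, so T3 := list(either(map(nat, map(int, nat)), map(unit, list(map(nat, map(int, nat)))))).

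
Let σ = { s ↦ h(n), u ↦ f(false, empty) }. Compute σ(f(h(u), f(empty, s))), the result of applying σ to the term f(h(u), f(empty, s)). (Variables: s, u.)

Replace each occurrence of s with h(n).
Replace each occurrence of u with f(false, empty).
Result: f(h(f(false, empty)), f(empty, h(n))).

f(h(f(false, empty)), f(empty, h(n)))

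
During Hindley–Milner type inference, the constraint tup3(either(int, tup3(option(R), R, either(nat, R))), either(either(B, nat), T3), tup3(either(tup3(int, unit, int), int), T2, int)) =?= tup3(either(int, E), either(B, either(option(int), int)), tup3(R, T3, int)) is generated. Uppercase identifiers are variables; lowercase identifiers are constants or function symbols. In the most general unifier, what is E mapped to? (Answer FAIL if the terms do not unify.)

Decompose tup3/3: either(int, tup3(option(R), R, either(nat, R))) =?= either(int, E),  either(either(B, nat), T3) =?= either(B, either(option(int), int)),  tup3(either(tup3(int, unit, int), int), T2, int) =?= tup3(R, T3, int).
Decompose either/2: int =?= int,  tup3(option(R), R, either(nat, R)) =?= E.
Delete trivial equation int =?= int.
Bind E := tup3(option(R), R, either(nat, R)); no other remaining equation mentions E.
Decompose either/2: either(B, nat) =?= B,  T3 =?= either(option(int), int).
Occurs check fails: B occurs in either(B, nat); the equation B =?= either(B, nat) has no finite solution.

FAIL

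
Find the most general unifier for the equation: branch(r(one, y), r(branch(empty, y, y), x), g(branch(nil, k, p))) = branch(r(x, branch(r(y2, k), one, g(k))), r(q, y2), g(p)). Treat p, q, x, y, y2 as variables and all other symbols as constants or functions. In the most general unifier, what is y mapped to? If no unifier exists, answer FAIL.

FAIL

Decompose branch/3: r(one, y) = r(x, branch(r(y2, k), one, g(k))),  r(branch(empty, y, y), x) = r(q, y2),  g(branch(nil, k, p)) = g(p).
Decompose r/2: one = x,  y = branch(r(y2, k), one, g(k)).
Bind x := one; substituting into the one remaining equation that mentions x gives: r(branch(empty, y, y), one) = r(q, y2).
Bind y := branch(r(y2, k), one, g(k)); substituting into the one remaining equation that mentions y gives: r(branch(empty, branch(r(y2, k), one, g(k)), branch(r(y2, k), one, g(k))), one) = r(q, y2).
Decompose r/2: branch(empty, branch(r(y2, k), one, g(k)), branch(r(y2, k), one, g(k))) = q,  one = y2.
Bind q := branch(empty, branch(r(y2, k), one, g(k)), branch(r(y2, k), one, g(k))); no other remaining equation mentions q.
Bind y2 := one; no other remaining equation mentions y2. Substituting into the earlier bindings gives y := branch(r(one, k), one, g(k)), q := branch(empty, branch(r(one, k), one, g(k)), branch(r(one, k), one, g(k))).
Decompose g/1: branch(nil, k, p) = p.
Occurs check fails: p occurs in branch(nil, k, p); the equation p = branch(nil, k, p) has no finite solution.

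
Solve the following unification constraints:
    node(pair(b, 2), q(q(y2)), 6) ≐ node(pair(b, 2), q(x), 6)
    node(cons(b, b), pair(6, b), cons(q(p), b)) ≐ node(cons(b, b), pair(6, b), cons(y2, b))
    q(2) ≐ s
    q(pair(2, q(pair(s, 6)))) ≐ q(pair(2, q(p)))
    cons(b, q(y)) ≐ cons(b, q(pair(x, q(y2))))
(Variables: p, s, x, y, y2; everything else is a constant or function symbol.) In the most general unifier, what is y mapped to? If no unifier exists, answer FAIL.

Decompose node/3: pair(b, 2) ≐ pair(b, 2),  q(q(y2)) ≐ q(x),  6 ≐ 6.
Delete trivial equation pair(b, 2) ≐ pair(b, 2).
Decompose q/1: q(y2) ≐ x.
Bind x := q(y2); substituting into the one remaining equation that mentions x gives: cons(b, q(y)) ≐ cons(b, q(pair(q(y2), q(y2)))).
Delete trivial equation 6 ≐ 6.
Decompose node/3: cons(b, b) ≐ cons(b, b),  pair(6, b) ≐ pair(6, b),  cons(q(p), b) ≐ cons(y2, b).
Delete trivial equation cons(b, b) ≐ cons(b, b).
Delete trivial equation pair(6, b) ≐ pair(6, b).
Decompose cons/2: q(p) ≐ y2,  b ≐ b.
Bind y2 := q(p); substituting into the one remaining equation that mentions y2 gives: cons(b, q(y)) ≐ cons(b, q(pair(q(q(p)), q(q(p))))). Substituting into the earlier binding gives x := q(q(p)).
Delete trivial equation b ≐ b.
Bind s := q(2); substituting into the one remaining equation that mentions s gives: q(pair(2, q(pair(q(2), 6)))) ≐ q(pair(2, q(p))).
Decompose q/1: pair(2, q(pair(q(2), 6))) ≐ pair(2, q(p)).
Decompose pair/2: 2 ≐ 2,  q(pair(q(2), 6)) ≐ q(p).
Delete trivial equation 2 ≐ 2.
Decompose q/1: pair(q(2), 6) ≐ p.
Bind p := pair(q(2), 6); substituting into the remaining equation gives: cons(b, q(y)) ≐ cons(b, q(pair(q(q(pair(q(2), 6))), q(q(pair(q(2), 6)))))). Substituting into the earlier bindings gives x := q(q(pair(q(2), 6))), y2 := q(pair(q(2), 6)).
Decompose cons/2: b ≐ b,  q(y) ≐ q(pair(q(q(pair(q(2), 6))), q(q(pair(q(2), 6))))).
Delete trivial equation b ≐ b.
Decompose q/1: y ≐ pair(q(q(pair(q(2), 6))), q(q(pair(q(2), 6)))).
Bind y := pair(q(q(pair(q(2), 6))), q(q(pair(q(2), 6)))).
MGU = { x ↦ q(q(pair(q(2), 6))), y2 ↦ q(pair(q(2), 6)), s ↦ q(2), p ↦ pair(q(2), 6), y ↦ pair(q(q(pair(q(2), 6))), q(q(pair(q(2), 6)))) }, so y ↦ pair(q(q(pair(q(2), 6))), q(q(pair(q(2), 6)))).

pair(q(q(pair(q(2), 6))), q(q(pair(q(2), 6))))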